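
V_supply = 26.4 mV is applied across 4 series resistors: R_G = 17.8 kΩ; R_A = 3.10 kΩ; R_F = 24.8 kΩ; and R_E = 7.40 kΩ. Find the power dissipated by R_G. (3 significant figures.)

P ≈ 4.40 nW

ΣR = 53.10 kΩ → I = 26.4/53.10 = 0.4972 µA.
P(R_G) = I²·R_G = (0.4972)² × 17.8 = 4.400 nW.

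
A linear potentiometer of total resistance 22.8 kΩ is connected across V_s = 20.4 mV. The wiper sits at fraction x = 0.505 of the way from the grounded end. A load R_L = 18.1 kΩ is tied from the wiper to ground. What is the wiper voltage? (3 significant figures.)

The pot divides into 11.29 kΩ above the wiper and 11.51 kΩ below.
(x·R_p) ‖ R_L = 7.037 kΩ.
Then V_out = V_s · 7.037/(11.29 + 7.037) = 7.835 mV.

V_out ≈ 7.83 mV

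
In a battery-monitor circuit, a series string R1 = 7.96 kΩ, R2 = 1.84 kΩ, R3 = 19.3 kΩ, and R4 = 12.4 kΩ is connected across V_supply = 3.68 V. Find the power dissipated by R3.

ΣR = 41.50 kΩ → I = 3.68/41.50 = 0.08867 mA.
P = I²R = 0.007863 × 19.3 = 0.1518 mW.

P ≈ 0.152 mW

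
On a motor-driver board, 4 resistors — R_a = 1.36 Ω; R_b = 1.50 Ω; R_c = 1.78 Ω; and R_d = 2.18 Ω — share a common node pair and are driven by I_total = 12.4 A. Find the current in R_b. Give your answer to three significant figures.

I ≈ 3.41 A

Conductances: ΣG = 1/1.36 + 1/1.50 + 1/1.78 + 1/2.18 = 2.422 (1/Ω).
By the current-divider rule, I = I_total · G_k/ΣG = 12.4 × 0.2752 = 3.412 A.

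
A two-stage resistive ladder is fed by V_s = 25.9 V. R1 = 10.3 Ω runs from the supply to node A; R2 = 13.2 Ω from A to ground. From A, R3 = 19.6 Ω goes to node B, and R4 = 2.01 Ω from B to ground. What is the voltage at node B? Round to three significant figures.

V_B ≈ 1.07 V

Node A sees R2 in parallel with the series input of stage 2, R3 + R4 = 21.61 Ω.
Effective lower resistance at A: R2 ‖ 21.61 = 8.195 Ω.
V_A = 25.9 × 8.195/(10.3 + 8.195) = 11.48 V.
Stage 2 is unloaded, so V_B = V_A · R4/(R3+R4) = 11.48 × 2.01/21.61 = 1.067 V.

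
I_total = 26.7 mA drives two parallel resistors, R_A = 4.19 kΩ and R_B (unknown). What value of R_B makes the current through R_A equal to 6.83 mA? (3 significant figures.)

The fraction through R_A equals R_B/(R_A+R_B).
With f = 0.2558, R_B = R_A · f/(1−f) = 4.19 × 0.3437 = 1.440 kΩ.

R_B ≈ 1.44 kΩ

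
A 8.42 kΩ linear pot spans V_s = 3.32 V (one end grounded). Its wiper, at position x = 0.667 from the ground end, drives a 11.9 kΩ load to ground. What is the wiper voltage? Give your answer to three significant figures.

Lower segment x·R_p = 5.616 kΩ; upper segment (1−x)·R_p = 2.804 kΩ.
R_L loads the lower segment: effective lower R = 3.815 kΩ.
Loaded-divider output: V_out = 3.32 × 0.5764 = 1.914 V.
(Unloaded: V_out = x·V_s = 2.21 V.)

V_out ≈ 1.91 V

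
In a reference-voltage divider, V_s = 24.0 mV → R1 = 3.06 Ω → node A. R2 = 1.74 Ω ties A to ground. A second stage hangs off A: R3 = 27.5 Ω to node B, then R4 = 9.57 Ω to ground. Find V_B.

Looking into the second stage from A: R3 + R4 = 37.07 Ω appears in parallel with R2.
Effective lower resistance at A: R2 ‖ 37.07 = 1.662 Ω.
V_A = 24.0 × 1.662/(3.06 + 1.662) = 8.447 mV.
Stage 2 is unloaded, so V_B = V_A · R4/(R3+R4) = 8.447 × 9.57/37.07 = 2.181 mV.

V_B ≈ 2.18 mV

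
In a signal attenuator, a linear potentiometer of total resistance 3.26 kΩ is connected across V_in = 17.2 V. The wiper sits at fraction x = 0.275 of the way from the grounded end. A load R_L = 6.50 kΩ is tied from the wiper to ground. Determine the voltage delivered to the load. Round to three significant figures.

Lower segment x·R_p = 0.8965 kΩ; upper segment (1−x)·R_p = 2.363 kΩ.
R_L loads the lower segment: effective lower R = 0.7878 kΩ.
Loaded-divider output: V_out = 17.2 × 0.2500 = 4.300 V.

V_out ≈ 4.30 V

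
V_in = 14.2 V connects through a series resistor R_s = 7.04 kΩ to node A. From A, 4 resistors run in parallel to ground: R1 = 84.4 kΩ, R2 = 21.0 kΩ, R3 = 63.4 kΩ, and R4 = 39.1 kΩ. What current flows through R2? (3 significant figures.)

I ≈ 0.395 mA

Parallel bank: R_p = 1/(1/84.4 + 1/21.0 + 1/63.4 + 1/39.1) = 9.919 kΩ.
V_A by voltage divider: V_A = 14.2 × 9.919/(7.04 + 9.919) = 8.305 V.
I(R2) = V_A / R2 = 8.305/21.0 = 0.3955 mA.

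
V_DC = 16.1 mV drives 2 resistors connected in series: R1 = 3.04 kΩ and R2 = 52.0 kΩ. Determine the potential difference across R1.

V ≈ 0.889 mV

Total series resistance ΣR = 3.04 + 52.0 = 55.04 kΩ.
By the voltage-divider rule, V = 16.1 × 3.040/55.04 = 0.8892 mV.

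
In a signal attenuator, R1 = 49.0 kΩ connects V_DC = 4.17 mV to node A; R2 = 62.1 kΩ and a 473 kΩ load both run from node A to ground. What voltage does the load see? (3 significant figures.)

R2 ‖ R_L = (62.1 × 473)/(62.1 + 473) = 54.89 kΩ.
Voltage divider with the loaded lower leg: V_out = 4.17 × 54.89/(49.0 + 54.89) = 4.17 × 0.5284 = 2.203 mV.

V_out ≈ 2.20 mV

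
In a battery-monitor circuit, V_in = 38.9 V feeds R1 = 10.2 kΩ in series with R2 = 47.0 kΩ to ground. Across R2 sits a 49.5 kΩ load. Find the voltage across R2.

V_out ≈ 27.3 V

R2 ‖ R_L = (47.0 × 49.5)/(47.0 + 49.5) = 24.11 kΩ.
Voltage divider with the loaded lower leg: V_out = 38.9 × 24.11/(10.2 + 24.11) = 38.9 × 0.7027 = 27.34 V.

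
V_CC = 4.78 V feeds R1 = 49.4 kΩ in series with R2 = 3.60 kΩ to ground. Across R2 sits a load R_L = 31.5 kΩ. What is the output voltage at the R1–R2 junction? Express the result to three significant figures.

V_out ≈ 0.293 V

R2 ‖ R_L = (3.60 × 31.5)/(3.60 + 31.5) = 3.231 kΩ.
Then V_out = V_CC · R2'/(R1 + R2') = 4.78 × 3.231/52.63 = 0.2934 V.
(Unloaded it would be 0.325 V; the load pulls it down.)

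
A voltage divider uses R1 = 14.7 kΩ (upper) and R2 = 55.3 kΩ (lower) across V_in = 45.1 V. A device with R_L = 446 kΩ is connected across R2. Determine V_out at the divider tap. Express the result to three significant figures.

The load sits in parallel with R2, giving an effective lower resistance R2' = R2·R_L/(R2+R_L) = 49.20 kΩ.
Voltage divider with the loaded lower leg: V_out = 45.1 × 49.20/(14.7 + 49.20) = 45.1 × 0.7700 = 34.72 V.
(Unloaded it would be 35.6 V; the load pulls it down.)

V_out ≈ 34.7 V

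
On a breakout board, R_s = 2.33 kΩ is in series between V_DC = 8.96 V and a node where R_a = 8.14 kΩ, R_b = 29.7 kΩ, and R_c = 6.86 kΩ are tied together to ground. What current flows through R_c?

Equivalent of the parallel group: R_p = 3.308 kΩ.
Node voltage V_A = V_DC · R_p/(R_s + R_p) = 8.96 × 0.5867 = 5.257 V.
I(R_c) = V_A / R_c = 5.257/6.86 = 0.7663 mA.
(Check via current divider: I_total = 1.589 mA; share G_k/ΣG = 0.4822 → same result.)

I ≈ 0.766 mA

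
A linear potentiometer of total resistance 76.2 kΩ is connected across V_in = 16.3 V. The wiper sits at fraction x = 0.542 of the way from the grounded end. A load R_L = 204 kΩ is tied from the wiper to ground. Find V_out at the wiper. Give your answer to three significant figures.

Lower segment x·R_p = 41.30 kΩ; upper segment (1−x)·R_p = 34.90 kΩ.
Lower segment in parallel with the load: 41.30 ‖ 204 = 34.35 kΩ.
Then V_out = V_in · 34.35/(34.90 + 34.35) = 8.085 V.
(Unloaded: V_out = x·V_in = 8.83 V.)

V_out ≈ 8.08 V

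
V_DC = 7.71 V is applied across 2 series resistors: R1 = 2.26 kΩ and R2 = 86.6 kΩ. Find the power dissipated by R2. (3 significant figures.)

The common current is I = 7.71/88.86 = 0.08677 mA.
P = I²R = 0.007528 × 86.6 = 0.6519 mW.

P ≈ 0.652 mW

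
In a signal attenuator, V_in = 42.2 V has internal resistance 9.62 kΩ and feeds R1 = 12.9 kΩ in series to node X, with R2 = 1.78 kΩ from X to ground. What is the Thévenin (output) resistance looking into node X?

R1' = 9.62 + 12.9 = 22.52 kΩ (source resistance + R1).
Zeroing V_in shorts the top of R1' to ground, so R_th = R1' ‖ R2 = 1.650 kΩ.

R_th ≈ 1.65 kΩ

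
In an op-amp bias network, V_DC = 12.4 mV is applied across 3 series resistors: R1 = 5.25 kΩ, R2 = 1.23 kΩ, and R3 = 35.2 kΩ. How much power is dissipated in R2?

P ≈ 0.109 nW

ΣR = 41.68 kΩ → I = 12.4/41.68 = 0.2975 µA.
P(R2) = I²·R2 = (0.2975)² × 1.23 = 0.1089 nW.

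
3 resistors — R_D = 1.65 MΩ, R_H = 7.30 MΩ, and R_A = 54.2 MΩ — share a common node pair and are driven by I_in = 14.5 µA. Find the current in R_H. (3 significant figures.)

I ≈ 2.61 µA

Total conductance ΣG = 1/1.65 + 1/7.30 + 1/54.2 = 0.7615 (units of 1/MΩ).
Current divider: I(R_H) = I_in · G_k/ΣG = 14.5 × (0.1370/0.7615) = 14.5 × 0.1799 = 2.608 µA.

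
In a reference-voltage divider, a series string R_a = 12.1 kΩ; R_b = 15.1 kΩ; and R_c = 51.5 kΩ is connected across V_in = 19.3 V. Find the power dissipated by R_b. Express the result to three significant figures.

P ≈ 0.908 mW

Series current I = V_in/ΣR = 19.3/78.70 = 0.2452 mA.
P(R_b) = I²·R_b = (0.2452)² × 15.1 = 0.9081 mW.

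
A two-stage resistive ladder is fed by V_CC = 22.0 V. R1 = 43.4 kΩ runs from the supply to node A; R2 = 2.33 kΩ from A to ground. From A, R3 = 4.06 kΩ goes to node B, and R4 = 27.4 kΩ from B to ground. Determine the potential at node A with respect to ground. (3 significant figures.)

Looking into the second stage from A: R3 + R4 = 31.46 kΩ appears in parallel with R2.
R2 ‖ (R3+R4) = 2.169 kΩ.
V_A = 22.0 × 2.169/(43.4 + 2.169) = 1.047 V.

V_A ≈ 1.05 V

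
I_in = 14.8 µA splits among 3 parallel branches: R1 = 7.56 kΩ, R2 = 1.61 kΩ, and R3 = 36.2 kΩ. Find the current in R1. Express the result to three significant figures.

I ≈ 2.51 µA

ΣG = 1/7.56 + 1/1.61 + 1/36.2 = 0.7810.
By the current-divider rule, I = I_in · G_k/ΣG = 14.8 × 0.1694 = 2.507 µA.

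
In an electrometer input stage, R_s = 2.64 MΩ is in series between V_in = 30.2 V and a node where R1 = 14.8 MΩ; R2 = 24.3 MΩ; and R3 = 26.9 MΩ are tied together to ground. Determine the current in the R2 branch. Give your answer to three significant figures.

I ≈ 0.897 µA

Parallel bank: R_p = 1/(1/14.8 + 1/24.3 + 1/26.9) = 6.854 MΩ.
V_A = 30.2 × 6.854/9.494 = 21.80 V.
I(R2) = V_A / R2 = 21.80/24.3 = 0.8972 µA.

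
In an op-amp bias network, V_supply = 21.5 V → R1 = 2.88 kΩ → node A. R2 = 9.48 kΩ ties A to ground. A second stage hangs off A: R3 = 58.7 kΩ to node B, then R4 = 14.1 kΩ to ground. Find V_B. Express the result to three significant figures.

V_B ≈ 3.10 V

Node A sees R2 in parallel with the series input of stage 2, R3 + R4 = 72.80 kΩ.
R2 ‖ (R3+R4) = 8.388 kΩ.
So V_A = 21.5 × 0.7444 = 16.00 V.
Then the unloaded second divider: V_B = V_A × R4/(R3+R4) = 16.00 × 0.1937 = 3.100 V.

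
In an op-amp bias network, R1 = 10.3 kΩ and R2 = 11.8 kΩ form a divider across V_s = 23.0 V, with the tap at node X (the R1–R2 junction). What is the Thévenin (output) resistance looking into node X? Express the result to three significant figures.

With V_s suppressed (replaced by a short), R_th = R1 ‖ R2 = (10.30 × 11.8)/(10.30 + 11.8) = 5.500 kΩ.

R_th ≈ 5.50 kΩ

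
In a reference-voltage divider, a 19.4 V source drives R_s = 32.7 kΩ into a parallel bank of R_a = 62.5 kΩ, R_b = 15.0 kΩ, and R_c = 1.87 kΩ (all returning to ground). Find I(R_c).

Parallel bank: R_p = 1/(1/62.5 + 1/15.0 + 1/1.87) = 1.620 kΩ.
Node voltage V_A = V_in · R_p/(R_s + R_p) = 19.4 × 0.04719 = 0.9155 V.
Branch current I = V_A/R_c = 0.9155/1.87 = 0.4896 mA.

I ≈ 0.490 mA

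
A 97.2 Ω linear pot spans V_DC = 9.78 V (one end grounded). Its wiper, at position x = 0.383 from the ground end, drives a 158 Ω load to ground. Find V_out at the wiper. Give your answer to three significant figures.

V_out ≈ 3.27 V

Lower segment x·R_p = 37.23 Ω; upper segment (1−x)·R_p = 59.97 Ω.
Lower segment in parallel with the load: 37.23 ‖ 158 = 30.13 Ω.
Loaded-divider output: V_out = 9.78 × 0.3344 = 3.270 V.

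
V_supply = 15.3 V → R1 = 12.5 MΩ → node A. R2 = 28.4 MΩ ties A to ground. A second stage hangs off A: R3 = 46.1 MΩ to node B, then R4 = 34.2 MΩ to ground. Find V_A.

The second stage (R3 + R4 = 80.30 MΩ) loads node A in parallel with R2.
R2 ‖ (R3+R4) = 20.98 MΩ.
First divider: V_A = V_supply · 20.98/(12.5 + 20.98) = 9.588 V.

V_A ≈ 9.59 V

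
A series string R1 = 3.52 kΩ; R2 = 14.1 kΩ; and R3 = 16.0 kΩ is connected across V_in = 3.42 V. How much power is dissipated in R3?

ΣR = 33.62 kΩ → I = 3.42/33.62 = 0.1017 mA.
V(R3) = I·R = 1.628 V; P = V·I = 1.628 × 0.1017 = 0.1656 mW.

P ≈ 0.166 mW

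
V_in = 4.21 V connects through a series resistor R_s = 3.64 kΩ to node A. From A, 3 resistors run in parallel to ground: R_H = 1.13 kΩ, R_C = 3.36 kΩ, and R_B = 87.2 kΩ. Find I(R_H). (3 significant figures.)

I ≈ 0.697 mA

Equivalent of the parallel group: R_p = 0.8375 kΩ.
V_A by voltage divider: V_A = 4.21 × 0.8375/(3.64 + 0.8375) = 0.7875 V.
Branch current I = V_A/R_H = 0.7875/1.13 = 0.6969 mA.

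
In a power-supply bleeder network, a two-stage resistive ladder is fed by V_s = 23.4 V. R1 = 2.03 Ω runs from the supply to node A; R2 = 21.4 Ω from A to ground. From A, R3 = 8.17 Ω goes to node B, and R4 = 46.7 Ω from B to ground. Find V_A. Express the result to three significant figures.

Looking into the second stage from A: R3 + R4 = 54.87 Ω appears in parallel with R2.
Effective lower resistance at A: R2 ‖ 54.87 = 15.40 Ω.
V_A = 23.4 × 15.40/(2.03 + 15.40) = 20.67 V.

V_A ≈ 20.7 V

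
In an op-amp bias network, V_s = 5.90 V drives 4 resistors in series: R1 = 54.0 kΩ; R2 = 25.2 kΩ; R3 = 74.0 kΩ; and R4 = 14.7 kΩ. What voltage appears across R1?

V ≈ 1.90 V

ΣR = 54.0 + 25.2 + 74.0 + 14.7 = 167.9 kΩ.
By the voltage-divider rule, V = 5.90 × 54.00/167.9 = 1.898 V.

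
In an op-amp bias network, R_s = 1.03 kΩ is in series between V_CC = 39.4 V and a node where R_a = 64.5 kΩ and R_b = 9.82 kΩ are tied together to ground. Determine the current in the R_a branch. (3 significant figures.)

I ≈ 0.545 mA

Equivalent of the parallel group: R_p = 8.522 kΩ.
V_A by voltage divider: V_A = 39.4 × 8.522/(1.03 + 8.522) = 35.15 V.
Branch current I = V_A/R_a = 35.15/64.5 = 0.5450 mA.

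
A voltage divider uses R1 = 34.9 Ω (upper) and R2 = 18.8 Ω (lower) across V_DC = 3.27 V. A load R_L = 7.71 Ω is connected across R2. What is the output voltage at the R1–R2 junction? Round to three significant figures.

R2 ‖ R_L = (18.8 × 7.71)/(18.8 + 7.71) = 5.468 Ω.
Then V_out = V_DC · R2'/(R1 + R2') = 3.27 × 5.468/40.37 = 0.4429 V.

V_out ≈ 0.443 V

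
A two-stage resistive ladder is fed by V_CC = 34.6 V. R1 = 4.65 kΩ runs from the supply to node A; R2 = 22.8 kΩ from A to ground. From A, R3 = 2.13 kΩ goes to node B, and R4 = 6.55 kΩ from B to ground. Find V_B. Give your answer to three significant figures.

Node A sees R2 in parallel with the series input of stage 2, R3 + R4 = 8.680 kΩ.
Effective lower resistance at A: R2 ‖ 8.680 = 6.287 kΩ.
V_A = 34.6 × 6.287/(4.65 + 6.287) = 19.89 V.
Stage 2 is unloaded, so V_B = V_A · R4/(R3+R4) = 19.89 × 6.55/8.680 = 15.01 V.

V_B ≈ 15.0 V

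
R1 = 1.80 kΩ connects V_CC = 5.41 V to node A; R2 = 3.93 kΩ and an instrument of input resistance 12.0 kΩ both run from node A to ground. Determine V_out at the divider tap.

V_out ≈ 3.36 V

The load sits in parallel with R2, giving an effective lower resistance R2' = R2·R_L/(R2+R_L) = 2.960 kΩ.
Then V_out = V_CC · R2'/(R1 + R2') = 5.41 × 2.960/4.760 = 3.364 V.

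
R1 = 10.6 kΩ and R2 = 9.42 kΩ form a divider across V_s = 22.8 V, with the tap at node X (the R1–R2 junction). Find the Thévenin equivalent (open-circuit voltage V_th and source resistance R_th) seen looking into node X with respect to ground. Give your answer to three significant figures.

Open-circuit (no load on X): V_th = V_s · R2/(R1 + R2) = 22.8 × 9.42/(10.60 + 9.42) = 10.73 V.
Looking into X with the source shorted: R_th = R1·R2/(R1+R2) = 10.60 × 9.42/20.02 = 4.988 kΩ.

V_th ≈ 10.7 V, R_th ≈ 4.99 kΩ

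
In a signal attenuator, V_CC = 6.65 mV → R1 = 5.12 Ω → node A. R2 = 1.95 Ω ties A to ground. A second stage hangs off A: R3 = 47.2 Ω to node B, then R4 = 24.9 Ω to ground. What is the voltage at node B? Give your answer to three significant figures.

V_B ≈ 0.621 mV

Looking into the second stage from A: R3 + R4 = 72.10 Ω appears in parallel with R2.
R2 ‖ (R3+R4) = 1.899 Ω.
V_A = 6.65 × 1.899/(5.12 + 1.899) = 1.799 mV.
Then the unloaded second divider: V_B = V_A × R4/(R3+R4) = 1.799 × 0.3454 = 0.6213 mV.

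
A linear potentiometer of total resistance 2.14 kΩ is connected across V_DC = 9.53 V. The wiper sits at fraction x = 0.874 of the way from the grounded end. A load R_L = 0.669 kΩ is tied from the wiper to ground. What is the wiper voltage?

V_out ≈ 6.16 V

The pot divides into 0.2696 kΩ above the wiper and 1.870 kΩ below.
Lower segment in parallel with the load: 1.870 ‖ 0.669 = 0.4928 kΩ.
Loaded-divider output: V_out = 9.53 × 0.6463 = 6.159 V.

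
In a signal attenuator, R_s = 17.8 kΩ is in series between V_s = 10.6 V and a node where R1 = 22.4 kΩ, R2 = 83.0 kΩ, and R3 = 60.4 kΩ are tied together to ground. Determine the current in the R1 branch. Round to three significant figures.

Equivalent of the parallel group: R_p = 13.65 kΩ.
Node voltage V_A = V_s · R_p/(R_s + R_p) = 10.6 × 0.4341 = 4.601 V.
Branch current I = V_A/R1 = 4.601/22.4 = 0.2054 mA.
(Equivalently: I_total = 0.3370 mA, then current-divider fraction G_k/ΣG = 0.6095.)

I ≈ 0.205 mA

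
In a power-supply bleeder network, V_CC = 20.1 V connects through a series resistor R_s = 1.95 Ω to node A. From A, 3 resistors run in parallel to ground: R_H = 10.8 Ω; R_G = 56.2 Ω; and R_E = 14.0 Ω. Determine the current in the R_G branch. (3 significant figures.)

Combine the parallel branches: R_p = (1/10.8 + 1/56.2 + 1/14.0)⁻¹ = 5.500 Ω.
V_A = 20.1 × 5.500/7.450 = 14.84 V.
Branch current I = V_A/R_G = 14.84/56.2 = 0.2640 A.

I ≈ 0.264 A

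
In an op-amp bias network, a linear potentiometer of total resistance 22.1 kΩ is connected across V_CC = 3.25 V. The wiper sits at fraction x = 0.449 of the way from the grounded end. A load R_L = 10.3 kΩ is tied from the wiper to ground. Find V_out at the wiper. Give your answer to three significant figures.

Lower segment x·R_p = 9.923 kΩ; upper segment (1−x)·R_p = 12.18 kΩ.
R_L loads the lower segment: effective lower R = 5.054 kΩ.
Then V_out = V_CC · 5.054/(12.18 + 5.054) = 0.9532 V.

V_out ≈ 0.953 V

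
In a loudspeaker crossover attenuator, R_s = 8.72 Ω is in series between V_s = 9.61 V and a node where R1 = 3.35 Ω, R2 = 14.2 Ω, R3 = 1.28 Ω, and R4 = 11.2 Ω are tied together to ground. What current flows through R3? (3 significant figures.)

I ≈ 0.636 A

Combine the parallel branches: R_p = (1/3.35 + 1/14.2 + 1/1.28 + 1/11.2)⁻¹ = 0.8068 Ω.
V_A by voltage divider: V_A = 9.61 × 0.8068/(8.72 + 0.8068) = 0.8138 V.
I(R3) = V_A / R3 = 0.8138/1.28 = 0.6358 A.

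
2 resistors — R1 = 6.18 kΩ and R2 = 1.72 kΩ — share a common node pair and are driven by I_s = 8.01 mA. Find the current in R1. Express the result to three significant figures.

Two-branch current divider: I_k = I_s · R_other/(R_1 + R_2).
So I = 8.01 × 1.72/7.900 = 1.744 mA.

I ≈ 1.74 mA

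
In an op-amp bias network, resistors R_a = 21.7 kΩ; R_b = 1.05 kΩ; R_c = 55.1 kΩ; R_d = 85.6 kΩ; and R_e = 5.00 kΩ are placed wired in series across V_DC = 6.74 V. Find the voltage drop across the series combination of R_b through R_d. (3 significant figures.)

Total series resistance ΣR = 21.7 + 1.05 + 55.1 + 85.6 + 5.00 = 168.4 kΩ.
R_{R_b..R_d} = 1.05 + 55.1 + 85.6 = 141.8 kΩ.
V = V_DC · R/ΣR = 6.74 × 0.8415 = 5.672 V.

V ≈ 5.67 V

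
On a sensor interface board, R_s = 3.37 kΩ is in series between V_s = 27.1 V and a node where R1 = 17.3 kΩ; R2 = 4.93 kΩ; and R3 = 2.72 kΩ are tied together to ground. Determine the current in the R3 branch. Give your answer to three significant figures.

I ≈ 3.20 mA

Parallel bank: R_p = 1/(1/17.3 + 1/4.93 + 1/2.72) = 1.592 kΩ.
Node voltage V_A = V_s · R_p/(R_s + R_p) = 27.1 × 0.3208 = 8.693 V.
Branch current I = V_A/R3 = 8.693/2.72 = 3.196 mA.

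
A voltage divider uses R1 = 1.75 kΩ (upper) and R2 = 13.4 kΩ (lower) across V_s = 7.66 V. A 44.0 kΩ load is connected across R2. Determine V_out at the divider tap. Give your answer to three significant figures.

V_out ≈ 6.54 V

First combine the lower leg with the load: R2 ‖ R_L = 10.27 kΩ.
Now apply the divider: V_out = 7.66 × 0.8544 = 6.545 V.
(Unloaded it would be 6.78 V; the load pulls it down.)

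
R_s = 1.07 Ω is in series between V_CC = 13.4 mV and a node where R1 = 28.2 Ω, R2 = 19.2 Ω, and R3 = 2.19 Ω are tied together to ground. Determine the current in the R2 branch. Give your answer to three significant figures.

Combine the parallel branches: R_p = (1/28.2 + 1/19.2 + 1/2.19)⁻¹ = 1.838 Ω.
V_A by voltage divider: V_A = 13.4 × 1.838/(1.07 + 1.838) = 8.469 mV.
Branch current I = V_A/R2 = 8.469/19.2 = 0.4411 mA.
(Equivalently: I_total = 4.608 mA, then current-divider fraction G_k/ΣG = 0.09571.)

I ≈ 0.441 mA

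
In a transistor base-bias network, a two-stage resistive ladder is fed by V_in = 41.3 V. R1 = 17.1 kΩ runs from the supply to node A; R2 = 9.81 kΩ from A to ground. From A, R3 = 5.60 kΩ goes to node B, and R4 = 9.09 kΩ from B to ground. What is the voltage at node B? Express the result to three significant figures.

The second stage (R3 + R4 = 14.69 kΩ) loads node A in parallel with R2.
R2 ‖ (R3+R4) = 5.882 kΩ.
V_A = 41.3 × 5.882/(17.1 + 5.882) = 10.57 V.
Stage 2 is unloaded, so V_B = V_A · R4/(R3+R4) = 10.57 × 9.09/14.69 = 6.541 V.

V_B ≈ 6.54 V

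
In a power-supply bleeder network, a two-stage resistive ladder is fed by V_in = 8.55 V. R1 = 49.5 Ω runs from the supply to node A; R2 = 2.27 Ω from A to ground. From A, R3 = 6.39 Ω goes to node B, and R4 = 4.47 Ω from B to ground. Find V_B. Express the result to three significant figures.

V_B ≈ 0.129 V

The second stage (R3 + R4 = 10.86 Ω) loads node A in parallel with R2.
R2 ‖ (R3+R4) = 1.878 Ω.
V_A = 8.55 × 1.878/(49.5 + 1.878) = 0.3125 V.
Stage 2 is unloaded, so V_B = V_A · R4/(R3+R4) = 0.3125 × 4.47/10.86 = 0.1286 V.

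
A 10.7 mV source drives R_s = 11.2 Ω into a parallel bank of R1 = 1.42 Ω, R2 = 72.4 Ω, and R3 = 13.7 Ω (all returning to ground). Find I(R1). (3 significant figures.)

I ≈ 0.764 mA

Parallel bank: R_p = 1/(1/1.42 + 1/72.4 + 1/13.7) = 1.264 Ω.
V_A = 10.7 × 1.264/12.46 = 1.085 mV.
Branch current I = V_A/R1 = 1.085/1.42 = 0.7643 mA.
(Check via current divider: I_total = 0.8585 mA; share G_k/ΣG = 0.8903 → same result.)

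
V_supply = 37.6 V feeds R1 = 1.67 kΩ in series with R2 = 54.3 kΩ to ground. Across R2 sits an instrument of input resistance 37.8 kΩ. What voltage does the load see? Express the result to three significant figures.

V_out ≈ 35.0 V

First combine the lower leg with the load: R2 ‖ R_L = 22.29 kΩ.
Then V_out = V_supply · R2'/(R1 + R2') = 37.6 × 22.29/23.96 = 34.98 V.
(Unloaded it would be 36.5 V; the load pulls it down.)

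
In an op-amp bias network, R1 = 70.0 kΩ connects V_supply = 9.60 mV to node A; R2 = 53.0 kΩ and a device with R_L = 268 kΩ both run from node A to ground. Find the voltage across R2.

V_out ≈ 3.72 mV

First combine the lower leg with the load: R2 ‖ R_L = 44.25 kΩ.
Now apply the divider: V_out = 9.60 × 0.3873 = 3.718 mV.
(Unloaded it would be 4.14 mV; the load pulls it down.)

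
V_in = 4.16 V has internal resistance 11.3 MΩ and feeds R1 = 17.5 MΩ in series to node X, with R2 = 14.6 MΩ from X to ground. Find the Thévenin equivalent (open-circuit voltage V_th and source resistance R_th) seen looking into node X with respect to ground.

R1' = 11.3 + 17.5 = 28.80 MΩ (source resistance + R1).
V_th is the unloaded tap voltage: V_in · R2/(R1'+R2) = 4.16 × 0.3364 = 1.399 V.
Looking into X with the source shorted: R_th = R1'·R2/(R1'+R2) = 28.80 × 14.6/43.40 = 9.688 MΩ.

V_th ≈ 1.40 V, R_th ≈ 9.69 MΩ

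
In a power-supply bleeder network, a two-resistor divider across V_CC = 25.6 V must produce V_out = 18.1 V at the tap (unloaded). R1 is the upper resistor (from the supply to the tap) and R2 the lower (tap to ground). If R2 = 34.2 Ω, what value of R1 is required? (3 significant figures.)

Required fraction k = V_out/V_CC = 0.7070.
Rearranging, R1 = R2·(1−k)/k = 34.2 × 0.4144 = 14.17 Ω.

R1 ≈ 14.2 Ω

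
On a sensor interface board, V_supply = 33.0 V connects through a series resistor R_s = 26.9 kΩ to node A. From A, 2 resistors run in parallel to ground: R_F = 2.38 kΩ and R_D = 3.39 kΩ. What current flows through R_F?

Combine the parallel branches: R_p = (1/2.38 + 1/3.39)⁻¹ = 1.398 kΩ.
V_A = 33.0 × 1.398/28.30 = 1.631 V.
Branch current I = V_A/R_F = 1.631/2.38 = 0.6851 mA.

I ≈ 0.685 mA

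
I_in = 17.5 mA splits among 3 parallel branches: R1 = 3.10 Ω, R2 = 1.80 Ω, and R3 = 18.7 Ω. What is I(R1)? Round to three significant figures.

Total conductance ΣG = 1/3.10 + 1/1.80 + 1/18.7 = 0.9316 (units of 1/Ω).
By the current-divider rule, I = I_in · G_k/ΣG = 17.5 × 0.3463 = 6.060 mA.

I ≈ 6.06 mA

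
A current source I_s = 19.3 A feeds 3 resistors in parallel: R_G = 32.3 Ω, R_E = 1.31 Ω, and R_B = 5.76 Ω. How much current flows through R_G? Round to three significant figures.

Conductances: ΣG = 1/32.3 + 1/1.31 + 1/5.76 = 0.9679 (1/Ω).
R_G takes the fraction G_k/ΣG = 0.03096/0.9679 = 0.03199, so I = 19.3 × 0.03199 = 0.6173 A.

I ≈ 0.617 A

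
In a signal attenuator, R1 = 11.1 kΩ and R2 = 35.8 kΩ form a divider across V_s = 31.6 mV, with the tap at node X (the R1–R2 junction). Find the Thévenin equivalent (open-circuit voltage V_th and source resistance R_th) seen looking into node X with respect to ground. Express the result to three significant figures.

V_th is the unloaded tap voltage: V_s · R2/(R1+R2) = 31.6 × 0.7633 = 24.12 mV.
Looking into X with the source shorted: R_th = R1·R2/(R1+R2) = 11.10 × 35.8/46.90 = 8.473 kΩ.

V_th ≈ 24.1 mV, R_th ≈ 8.47 kΩ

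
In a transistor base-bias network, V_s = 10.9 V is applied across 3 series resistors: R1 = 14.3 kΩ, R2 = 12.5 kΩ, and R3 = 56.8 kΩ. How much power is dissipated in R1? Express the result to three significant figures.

The common current is I = 10.9/83.60 = 0.1304 mA.
P = I²R = 0.01700 × 14.3 = 0.2431 mW.

P ≈ 0.243 mW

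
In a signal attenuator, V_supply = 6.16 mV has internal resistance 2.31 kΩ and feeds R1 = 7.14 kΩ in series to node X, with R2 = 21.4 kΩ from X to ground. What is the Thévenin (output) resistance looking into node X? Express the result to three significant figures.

R1' = 2.31 + 7.14 = 9.450 kΩ (source resistance + R1).
With V_supply suppressed (replaced by a short), R_th = R1' ‖ R2 = (9.450 × 21.4)/(9.450 + 21.4) = 6.555 kΩ.

R_th ≈ 6.56 kΩ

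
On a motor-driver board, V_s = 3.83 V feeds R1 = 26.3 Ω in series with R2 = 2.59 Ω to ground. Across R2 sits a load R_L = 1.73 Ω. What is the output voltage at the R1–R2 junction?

V_out ≈ 0.145 V

The load sits in parallel with R2, giving an effective lower resistance R2' = R2·R_L/(R2+R_L) = 1.037 Ω.
Then V_out = V_s · R2'/(R1 + R2') = 3.83 × 1.037/27.34 = 0.1453 V.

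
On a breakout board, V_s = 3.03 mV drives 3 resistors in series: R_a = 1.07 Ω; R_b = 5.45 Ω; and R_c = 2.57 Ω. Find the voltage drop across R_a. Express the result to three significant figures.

V ≈ 0.357 mV

Series total: ΣR = 1.07 + 5.45 + 2.57 = 9.090 Ω.
V = V_s · R/ΣR = 3.03 × 0.1177 = 0.3567 mV.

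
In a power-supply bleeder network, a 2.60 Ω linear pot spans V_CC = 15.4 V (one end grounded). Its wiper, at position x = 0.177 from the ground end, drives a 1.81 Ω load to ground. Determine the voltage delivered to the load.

Lower segment x·R_p = 0.4602 Ω; upper segment (1−x)·R_p = 2.140 Ω.
R_L loads the lower segment: effective lower R = 0.3669 Ω.
Loaded-divider output: V_out = 15.4 × 0.1464 = 2.254 V.

V_out ≈ 2.25 V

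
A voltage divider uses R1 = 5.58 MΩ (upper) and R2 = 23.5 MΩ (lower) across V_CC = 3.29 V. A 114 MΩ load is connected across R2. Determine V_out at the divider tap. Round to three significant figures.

R2 ‖ R_L = (23.5 × 114)/(23.5 + 114) = 19.48 MΩ.
Now apply the divider: V_out = 3.29 × 0.7774 = 2.558 V.
(Unloaded it would be 2.66 V; the load pulls it down.)

V_out ≈ 2.56 V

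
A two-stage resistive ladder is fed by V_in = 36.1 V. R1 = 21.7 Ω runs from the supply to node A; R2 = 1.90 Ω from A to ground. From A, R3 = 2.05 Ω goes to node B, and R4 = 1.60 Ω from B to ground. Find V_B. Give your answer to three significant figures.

V_B ≈ 0.862 V

Looking into the second stage from A: R3 + R4 = 3.650 Ω appears in parallel with R2.
R2 ‖ (R3+R4) = 1.250 Ω.
So V_A = 36.1 × 0.05445 = 1.966 V.
Then the unloaded second divider: V_B = V_A × R4/(R3+R4) = 1.966 × 0.4384 = 0.8616 V.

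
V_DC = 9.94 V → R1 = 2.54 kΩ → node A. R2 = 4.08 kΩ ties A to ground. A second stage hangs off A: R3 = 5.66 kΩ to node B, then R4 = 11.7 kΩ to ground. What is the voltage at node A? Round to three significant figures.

The second stage (R3 + R4 = 17.36 kΩ) loads node A in parallel with R2.
Effective lower resistance at A: R2 ‖ 17.36 = 3.304 kΩ.
First divider: V_A = V_DC · 3.304/(2.54 + 3.304) = 5.619 V.

V_A ≈ 5.62 V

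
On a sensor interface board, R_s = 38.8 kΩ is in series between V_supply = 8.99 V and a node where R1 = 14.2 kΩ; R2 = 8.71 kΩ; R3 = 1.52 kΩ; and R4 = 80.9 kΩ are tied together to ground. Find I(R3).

I ≈ 0.173 mA

Combine the parallel branches: R_p = (1/14.2 + 1/8.71 + 1/1.52 + 1/80.9)⁻¹ = 1.169 kΩ.
V_A by voltage divider: V_A = 8.99 × 1.169/(38.8 + 1.169) = 0.2629 V.
I(R3) = V_A / R3 = 0.2629/1.52 = 0.1730 mA.
(Check via current divider: I_total = 0.2249 mA; share G_k/ΣG = 0.7690 → same result.)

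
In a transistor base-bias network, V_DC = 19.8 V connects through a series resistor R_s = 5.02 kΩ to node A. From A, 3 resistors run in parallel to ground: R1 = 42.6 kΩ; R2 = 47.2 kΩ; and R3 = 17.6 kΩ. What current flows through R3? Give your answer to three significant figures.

I ≈ 0.745 mA

Combine the parallel branches: R_p = (1/42.6 + 1/47.2 + 1/17.6)⁻¹ = 9.854 kΩ.
V_A = 19.8 × 9.854/14.87 = 13.12 V.
I(R3) = V_A / R3 = 13.12/17.6 = 0.7453 mA.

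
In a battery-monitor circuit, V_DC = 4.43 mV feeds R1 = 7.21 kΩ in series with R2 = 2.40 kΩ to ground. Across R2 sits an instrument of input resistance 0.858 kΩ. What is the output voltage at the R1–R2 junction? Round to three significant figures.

R2 ‖ R_L = (2.40 × 0.858)/(2.40 + 0.858) = 0.6320 kΩ.
Now apply the divider: V_out = 4.43 × 0.08060 = 0.3570 mV.

V_out ≈ 0.357 mV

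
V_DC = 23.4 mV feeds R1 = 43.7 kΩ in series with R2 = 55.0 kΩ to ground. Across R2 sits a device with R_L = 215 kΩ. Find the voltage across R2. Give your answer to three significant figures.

V_out ≈ 11.7 mV

The load sits in parallel with R2, giving an effective lower resistance R2' = R2·R_L/(R2+R_L) = 43.80 kΩ.
Now apply the divider: V_out = 23.4 × 0.5006 = 11.71 mV.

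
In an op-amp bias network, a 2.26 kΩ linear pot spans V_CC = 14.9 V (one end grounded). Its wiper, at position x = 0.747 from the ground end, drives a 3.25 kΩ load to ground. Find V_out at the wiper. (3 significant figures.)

V_out ≈ 9.84 V

The pot divides into 0.5718 kΩ above the wiper and 1.688 kΩ below.
Lower segment in parallel with the load: 1.688 ‖ 3.25 = 1.111 kΩ.
V_out = 14.9 × 1.111/(0.5718 + 1.111) = 9.837 V.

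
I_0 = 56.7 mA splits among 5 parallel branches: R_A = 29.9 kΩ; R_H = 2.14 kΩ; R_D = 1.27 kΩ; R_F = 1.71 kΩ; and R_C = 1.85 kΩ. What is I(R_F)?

I ≈ 13.7 mA

Total conductance ΣG = 1/29.9 + 1/2.14 + 1/1.27 + 1/1.71 + 1/1.85 = 2.413 (units of 1/kΩ).
R_F takes the fraction G_k/ΣG = 0.5848/2.413 = 0.2423, so I = 56.7 × 0.2423 = 13.74 mA.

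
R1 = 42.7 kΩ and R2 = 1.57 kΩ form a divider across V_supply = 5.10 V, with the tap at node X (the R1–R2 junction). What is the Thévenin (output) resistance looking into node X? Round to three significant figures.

Zeroing V_supply shorts the top of R1 to ground, so R_th = R1 ‖ R2 = 1.514 kΩ.

R_th ≈ 1.51 kΩ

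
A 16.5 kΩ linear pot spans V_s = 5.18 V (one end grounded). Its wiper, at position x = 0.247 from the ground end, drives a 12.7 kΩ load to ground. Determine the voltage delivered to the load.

Lower segment x·R_p = 4.075 kΩ; upper segment (1−x)·R_p = 12.42 kΩ.
(x·R_p) ‖ R_L = 3.085 kΩ.
Loaded-divider output: V_out = 5.18 × 0.1989 = 1.030 V.

V_out ≈ 1.03 V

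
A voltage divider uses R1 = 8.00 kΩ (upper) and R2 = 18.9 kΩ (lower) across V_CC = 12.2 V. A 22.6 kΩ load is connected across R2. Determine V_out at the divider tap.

V_out ≈ 6.86 V

R2 ‖ R_L = (18.9 × 22.6)/(18.9 + 22.6) = 10.29 kΩ.
Voltage divider with the loaded lower leg: V_out = 12.2 × 10.29/(8.00 + 10.29) = 12.2 × 0.5627 = 6.864 V.
(Unloaded it would be 8.57 V; the load pulls it down.)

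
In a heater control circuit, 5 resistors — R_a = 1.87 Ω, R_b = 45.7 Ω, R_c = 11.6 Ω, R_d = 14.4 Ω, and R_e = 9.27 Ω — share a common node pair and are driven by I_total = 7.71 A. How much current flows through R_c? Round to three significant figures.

Conductances: ΣG = 1/1.87 + 1/45.7 + 1/11.6 + 1/14.4 + 1/9.27 = 0.8202 (1/Ω).
By the current-divider rule, I = I_total · G_k/ΣG = 7.71 × 0.1051 = 0.8104 A.

I ≈ 0.810 A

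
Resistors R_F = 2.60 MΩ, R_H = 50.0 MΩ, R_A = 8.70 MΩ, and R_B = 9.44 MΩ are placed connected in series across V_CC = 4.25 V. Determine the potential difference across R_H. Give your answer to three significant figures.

V ≈ 3.00 V

Total series resistance ΣR = 2.60 + 50.0 + 8.70 + 9.44 = 70.74 MΩ.
Voltage divider: V = V_CC · (50.00 / 70.74) = 4.25 × 0.7068 = 3.004 V.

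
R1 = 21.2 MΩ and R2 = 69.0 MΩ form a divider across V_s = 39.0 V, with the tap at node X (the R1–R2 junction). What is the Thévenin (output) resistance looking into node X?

R_th ≈ 16.2 MΩ

Zeroing V_s shorts the top of R1 to ground, so R_th = R1 ‖ R2 = 16.22 MΩ.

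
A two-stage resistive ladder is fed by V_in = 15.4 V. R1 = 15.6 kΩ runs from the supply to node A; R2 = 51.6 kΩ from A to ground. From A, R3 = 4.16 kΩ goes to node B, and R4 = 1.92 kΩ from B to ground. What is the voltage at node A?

The second stage (R3 + R4 = 6.080 kΩ) loads node A in parallel with R2.
Effective lower resistance at A: R2 ‖ 6.080 = 5.439 kΩ.
First divider: V_A = V_in · 5.439/(15.6 + 5.439) = 3.981 V.

V_A ≈ 3.98 V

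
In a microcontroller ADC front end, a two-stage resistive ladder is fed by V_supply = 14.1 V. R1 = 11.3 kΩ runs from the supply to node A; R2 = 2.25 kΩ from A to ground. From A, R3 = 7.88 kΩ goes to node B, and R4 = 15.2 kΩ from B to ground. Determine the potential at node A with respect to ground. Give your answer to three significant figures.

V_A ≈ 2.17 V

The second stage (R3 + R4 = 23.08 kΩ) loads node A in parallel with R2.
Effective lower resistance at A: R2 ‖ 23.08 = 2.050 kΩ.
V_A = 14.1 × 2.050/(11.3 + 2.050) = 2.165 V.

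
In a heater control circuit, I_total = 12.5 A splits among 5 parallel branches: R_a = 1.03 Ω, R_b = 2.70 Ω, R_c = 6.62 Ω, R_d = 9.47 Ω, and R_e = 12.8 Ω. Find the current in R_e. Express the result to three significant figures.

Conductances: ΣG = 1/1.03 + 1/2.70 + 1/6.62 + 1/9.47 + 1/12.8 = 1.676 (1/Ω).
By the current-divider rule, I = I_total · G_k/ΣG = 12.5 × 0.04661 = 0.5827 A.

I ≈ 0.583 A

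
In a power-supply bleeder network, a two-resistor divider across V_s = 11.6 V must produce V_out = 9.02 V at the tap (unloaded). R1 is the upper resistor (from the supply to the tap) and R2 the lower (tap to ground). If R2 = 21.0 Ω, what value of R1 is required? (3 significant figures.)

R1 ≈ 6.01 Ω

The divider ratio is R2/(R1+R2) = 9.02/11.6 = 0.7776.
R1 = R2·(1/k − 1) = 21.0 × 0.2860 = 6.007 Ω.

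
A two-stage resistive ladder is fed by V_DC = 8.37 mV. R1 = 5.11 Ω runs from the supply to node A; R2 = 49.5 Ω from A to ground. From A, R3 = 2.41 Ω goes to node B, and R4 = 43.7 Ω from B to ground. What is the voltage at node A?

The second stage (R3 + R4 = 46.11 Ω) loads node A in parallel with R2.
Effective lower resistance at A: R2 ‖ 46.11 = 23.87 Ω.
First divider: V_A = V_DC · 23.87/(5.11 + 23.87) = 6.894 mV.

V_A ≈ 6.89 mV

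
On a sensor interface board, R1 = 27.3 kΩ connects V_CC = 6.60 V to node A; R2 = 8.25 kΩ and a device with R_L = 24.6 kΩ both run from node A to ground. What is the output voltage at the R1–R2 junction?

First combine the lower leg with the load: R2 ‖ R_L = 6.178 kΩ.
Now apply the divider: V_out = 6.60 × 0.1845 = 1.218 V.

V_out ≈ 1.22 V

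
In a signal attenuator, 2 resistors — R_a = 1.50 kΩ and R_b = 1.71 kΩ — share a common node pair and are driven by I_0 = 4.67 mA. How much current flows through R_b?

I ≈ 2.18 mA

Two-branch current divider: I_k = I_0 · R_other/(R_1 + R_2).
So I = 4.67 × 1.50/3.210 = 2.182 mA.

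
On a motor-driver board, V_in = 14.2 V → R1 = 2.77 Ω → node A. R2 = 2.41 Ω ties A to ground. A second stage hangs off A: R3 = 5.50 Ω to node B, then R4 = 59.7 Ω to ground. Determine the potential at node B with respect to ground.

V_B ≈ 5.93 V

Node A sees R2 in parallel with the series input of stage 2, R3 + R4 = 65.20 Ω.
Effective lower resistance at A: R2 ‖ 65.20 = 2.324 Ω.
First divider: V_A = V_in · 2.324/(2.77 + 2.324) = 6.479 V.
V_B = V_A × 0.9156 = 5.932 V.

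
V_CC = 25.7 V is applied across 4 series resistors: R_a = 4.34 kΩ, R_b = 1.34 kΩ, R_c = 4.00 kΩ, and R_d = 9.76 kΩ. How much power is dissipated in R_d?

P ≈ 17.1 mW

The common current is I = 25.7/19.44 = 1.322 mA.
V(R_d) = I·R = 12.90 V; P = V·I = 12.90 × 1.322 = 17.06 mW.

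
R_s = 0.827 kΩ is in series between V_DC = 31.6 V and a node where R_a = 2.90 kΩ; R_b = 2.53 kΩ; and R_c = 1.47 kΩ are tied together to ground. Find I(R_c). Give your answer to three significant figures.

Equivalent of the parallel group: R_p = 0.7040 kΩ.
V_A by voltage divider: V_A = 31.6 × 0.7040/(0.827 + 0.7040) = 14.53 V.
I(R_c) = V_A / R_c = 14.53/1.47 = 9.885 mA.

I ≈ 9.89 mA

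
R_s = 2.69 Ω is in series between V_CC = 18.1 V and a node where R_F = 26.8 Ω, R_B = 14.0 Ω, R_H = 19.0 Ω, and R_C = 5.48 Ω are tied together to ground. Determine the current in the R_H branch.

I ≈ 0.495 A

Equivalent of the parallel group: R_p = 2.908 Ω.
Node voltage V_A = V_CC · R_p/(R_s + R_p) = 18.1 × 0.5195 = 9.403 V.
Branch current I = V_A/R_H = 9.403/19.0 = 0.4949 A.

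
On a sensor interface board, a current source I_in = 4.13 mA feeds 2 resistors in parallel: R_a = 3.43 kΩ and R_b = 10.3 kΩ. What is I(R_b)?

For two parallel branches, I_k = I_in · (other R)/(sum of R).
So I = 4.13 × 3.43/13.73 = 1.032 mA.

I ≈ 1.03 mA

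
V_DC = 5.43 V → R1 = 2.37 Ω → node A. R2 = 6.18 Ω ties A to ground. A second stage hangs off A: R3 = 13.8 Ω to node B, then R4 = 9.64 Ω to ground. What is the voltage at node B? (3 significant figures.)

Node A sees R2 in parallel with the series input of stage 2, R3 + R4 = 23.44 Ω.
Effective lower resistance at A: R2 ‖ 23.44 = 4.891 Ω.
V_A = 5.43 × 4.891/(2.37 + 4.891) = 3.658 V.
Stage 2 is unloaded, so V_B = V_A · R4/(R3+R4) = 3.658 × 9.64/23.44 = 1.504 V.

V_B ≈ 1.50 V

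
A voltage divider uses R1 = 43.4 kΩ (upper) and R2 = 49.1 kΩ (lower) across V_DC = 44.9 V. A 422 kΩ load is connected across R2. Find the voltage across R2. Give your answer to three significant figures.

The load sits in parallel with R2, giving an effective lower resistance R2' = R2·R_L/(R2+R_L) = 43.98 kΩ.
Now apply the divider: V_out = 44.9 × 0.5033 = 22.60 V.
(Unloaded it would be 23.8 V; the load pulls it down.)

V_out ≈ 22.6 V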